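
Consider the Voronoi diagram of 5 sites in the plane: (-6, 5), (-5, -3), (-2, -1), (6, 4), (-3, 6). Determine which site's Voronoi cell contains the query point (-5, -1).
Nearest site = (-5, -3)

The Voronoi cell of site s contains exactly those query points closer to s than to any other site. Compute squared distances from q = (-5, -1) to each site:
  (-5 − -5)² + (-3 − -1)² = 4
  (-2 − -5)² + (-1 − -1)² = 9
  (-6 − -5)² + (5 − -1)² = 37
  (-3 − -5)² + (6 − -1)² = 53
  (6 − -5)² + (4 − -1)² = 146
Minimum is attained by (-5, -3), so q lies in its Voronoi cell.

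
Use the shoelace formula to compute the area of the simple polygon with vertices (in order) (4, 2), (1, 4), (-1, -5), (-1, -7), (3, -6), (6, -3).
Area = 93/2

Shoelace formula: Area = (1/2) |Σ_i (x_i · y_{i+1} − x_{i+1} · y_i)| (indices mod n). Compute each cross term:
  (4)(4) − (1)(2) = 14
  (1)(-5) − (-1)(4) = -1
  (-1)(-7) − (-1)(-5) = 2
  (-1)(-6) − (3)(-7) = 27
  (3)(-3) − (6)(-6) = 27
  (6)(2) − (4)(-3) = 24
Sum = 93, so (signed) Area = 93/2 = 93/2, |Area| = 93/2.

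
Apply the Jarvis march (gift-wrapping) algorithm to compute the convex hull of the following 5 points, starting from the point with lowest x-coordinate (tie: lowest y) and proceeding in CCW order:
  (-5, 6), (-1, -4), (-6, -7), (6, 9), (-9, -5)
Hull (CCW) = [(-9, -5), (-6, -7), (-1, -4), (6, 9), (-5, 6)]

Jarvis march: at each step, from the current hull vertex p, select the next vertex q as the point such that every other point lies strictly to the left of (or on) the directed line p → q. (Equivalently: for every other point r, the cross product (q − p) × (r − p) ≥ 0.)
Starting point (lowest x, tie lowest y): (-9, -5). Wrap until returning to start. Resulting hull: (-9, -5), (-6, -7), (-1, -4), (6, 9), (-5, 6).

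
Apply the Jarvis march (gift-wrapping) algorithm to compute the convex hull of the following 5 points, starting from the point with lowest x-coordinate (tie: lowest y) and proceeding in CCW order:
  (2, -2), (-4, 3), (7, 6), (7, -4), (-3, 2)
Hull (CCW) = [(-4, 3), (-3, 2), (2, -2), (7, -4), (7, 6)]

Jarvis march: at each step, from the current hull vertex p, select the next vertex q as the point such that every other point lies strictly to the left of (or on) the directed line p → q. (Equivalently: for every other point r, the cross product (q − p) × (r − p) ≥ 0.)
Starting point (lowest x, tie lowest y): (-4, 3). Wrap until returning to start. Resulting hull: (-4, 3), (-3, 2), (2, -2), (7, -4), (7, 6).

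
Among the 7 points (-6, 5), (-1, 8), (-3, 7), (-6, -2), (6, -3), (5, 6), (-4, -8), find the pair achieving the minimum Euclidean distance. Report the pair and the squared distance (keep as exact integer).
Pair = ((-1, 8), (-3, 7)); squared distance = 5

Compute all C(7, 2) = 21 pairwise squared distances (x_i − x_j)² + (y_i − y_j)². The minimum is 5, attained by the pair ((-1, 8), (-3, 7)).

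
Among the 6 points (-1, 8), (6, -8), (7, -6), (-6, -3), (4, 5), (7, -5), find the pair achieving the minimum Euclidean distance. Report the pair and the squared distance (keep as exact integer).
Pair = ((7, -6), (7, -5)); squared distance = 1

Compute all C(6, 2) = 15 pairwise squared distances (x_i − x_j)² + (y_i − y_j)². The minimum is 1, attained by the pair ((7, -6), (7, -5)).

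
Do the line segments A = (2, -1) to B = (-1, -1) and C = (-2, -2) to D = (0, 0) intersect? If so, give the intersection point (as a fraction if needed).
Yes; intersection at (-1, -1) (t = 1 on AB, s = 1/2 on CD)

Parametrize AB as A + t(B − A) = (2 + -3 t, -1 + 0 t) and CD as C + s(D − C) = (-2 + 2 s, -2 + 2 s). Solve the linear system for (t, s). Determinant = 6 ≠ 0, so a unique intersection of the containing lines exists. Solution: t = 1, s = 1/2 — both in [0, 1], so the segments cross. Intersection point: (-1, -1).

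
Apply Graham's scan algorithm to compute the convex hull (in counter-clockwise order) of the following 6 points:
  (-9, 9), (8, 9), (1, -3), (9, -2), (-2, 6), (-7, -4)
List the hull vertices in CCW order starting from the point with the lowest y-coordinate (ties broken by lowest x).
Hull (CCW) = [(-7, -4), (9, -2), (8, 9), (-9, 9)]

Graham scan procedure:
  1. Find the pivot p₀ = point with lowest y (tie → lowest x): (-7, -4).
  2. Sort the remaining points by polar angle around p₀.
  3. Walk through sorted points, maintaining a stack; pop the top while the last three entries make a non-left turn (cross product ≤ 0).
  4. Final stack is the convex hull in CCW order: (-7, -4), (9, -2), (8, 9), (-9, 9).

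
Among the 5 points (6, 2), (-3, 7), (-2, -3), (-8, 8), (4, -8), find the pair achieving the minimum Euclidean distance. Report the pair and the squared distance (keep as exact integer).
Pair = ((-3, 7), (-8, 8)); squared distance = 26

Compute all C(5, 2) = 10 pairwise squared distances (x_i − x_j)² + (y_i − y_j)². The minimum is 26, attained by the pair ((-3, 7), (-8, 8)).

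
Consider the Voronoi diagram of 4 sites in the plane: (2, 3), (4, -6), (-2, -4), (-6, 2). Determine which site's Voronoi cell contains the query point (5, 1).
Nearest site = (2, 3)

The Voronoi cell of site s contains exactly those query points closer to s than to any other site. Compute squared distances from q = (5, 1) to each site:
  (2 − 5)² + (3 − 1)² = 13
  (4 − 5)² + (-6 − 1)² = 50
  (-2 − 5)² + (-4 − 1)² = 74
  (-6 − 5)² + (2 − 1)² = 122
Minimum is attained by (2, 3), so q lies in its Voronoi cell.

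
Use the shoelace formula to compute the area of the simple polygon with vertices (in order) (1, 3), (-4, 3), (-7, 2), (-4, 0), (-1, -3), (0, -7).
Area = 31

Shoelace formula: Area = (1/2) |Σ_i (x_i · y_{i+1} − x_{i+1} · y_i)| (indices mod n). Compute each cross term:
  (1)(3) − (-4)(3) = 15
  (-4)(2) − (-7)(3) = 13
  (-7)(0) − (-4)(2) = 8
  (-4)(-3) − (-1)(0) = 12
  (-1)(-7) − (0)(-3) = 7
  (0)(3) − (1)(-7) = 7
Sum = 62, so (signed) Area = 62/2 = 31, |Area| = 31.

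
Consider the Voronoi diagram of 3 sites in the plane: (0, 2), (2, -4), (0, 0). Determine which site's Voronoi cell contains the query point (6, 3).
Nearest site = (0, 2)

The Voronoi cell of site s contains exactly those query points closer to s than to any other site. Compute squared distances from q = (6, 3) to each site:
  (0 − 6)² + (2 − 3)² = 37
  (0 − 6)² + (0 − 3)² = 45
  (2 − 6)² + (-4 − 3)² = 65
Minimum is attained by (0, 2), so q lies in its Voronoi cell.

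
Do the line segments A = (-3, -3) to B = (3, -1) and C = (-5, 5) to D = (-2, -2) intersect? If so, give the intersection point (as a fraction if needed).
No (intersection of containing lines falls outside at least one segment)

Parametrize and solve: t = 5/24, s = 13/12. At least one of these is outside [0, 1], so the segments do not intersect.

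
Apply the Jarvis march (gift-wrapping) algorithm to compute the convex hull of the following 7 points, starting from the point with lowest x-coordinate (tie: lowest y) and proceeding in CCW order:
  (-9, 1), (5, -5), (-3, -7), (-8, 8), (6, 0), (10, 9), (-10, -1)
Hull (CCW) = [(-10, -1), (-3, -7), (5, -5), (10, 9), (-8, 8)]

Jarvis march: at each step, from the current hull vertex p, select the next vertex q as the point such that every other point lies strictly to the left of (or on) the directed line p → q. (Equivalently: for every other point r, the cross product (q − p) × (r − p) ≥ 0.)
Starting point (lowest x, tie lowest y): (-10, -1). Wrap until returning to start. Resulting hull: (-10, -1), (-3, -7), (5, -5), (10, 9), (-8, 8).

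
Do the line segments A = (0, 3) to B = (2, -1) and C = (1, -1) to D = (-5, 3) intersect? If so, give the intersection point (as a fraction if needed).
No (intersection of containing lines falls outside at least one segment)

Parametrize and solve: t = 5/4, s = -1/4. At least one of these is outside [0, 1], so the segments do not intersect.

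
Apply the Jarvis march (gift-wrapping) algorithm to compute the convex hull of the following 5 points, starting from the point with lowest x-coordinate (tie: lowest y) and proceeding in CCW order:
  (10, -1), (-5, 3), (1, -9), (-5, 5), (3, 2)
Hull (CCW) = [(-5, 3), (1, -9), (10, -1), (3, 2), (-5, 5)]

Jarvis march: at each step, from the current hull vertex p, select the next vertex q as the point such that every other point lies strictly to the left of (or on) the directed line p → q. (Equivalently: for every other point r, the cross product (q − p) × (r − p) ≥ 0.)
Starting point (lowest x, tie lowest y): (-5, 3). Wrap until returning to start. Resulting hull: (-5, 3), (1, -9), (10, -1), (3, 2), (-5, 5).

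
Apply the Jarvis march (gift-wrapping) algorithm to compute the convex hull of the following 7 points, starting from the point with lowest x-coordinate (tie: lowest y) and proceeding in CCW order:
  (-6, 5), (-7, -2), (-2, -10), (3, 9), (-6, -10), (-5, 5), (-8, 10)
Hull (CCW) = [(-8, 10), (-7, -2), (-6, -10), (-2, -10), (3, 9)]

Jarvis march: at each step, from the current hull vertex p, select the next vertex q as the point such that every other point lies strictly to the left of (or on) the directed line p → q. (Equivalently: for every other point r, the cross product (q − p) × (r − p) ≥ 0.)
Starting point (lowest x, tie lowest y): (-8, 10). Wrap until returning to start. Resulting hull: (-8, 10), (-7, -2), (-6, -10), (-2, -10), (3, 9).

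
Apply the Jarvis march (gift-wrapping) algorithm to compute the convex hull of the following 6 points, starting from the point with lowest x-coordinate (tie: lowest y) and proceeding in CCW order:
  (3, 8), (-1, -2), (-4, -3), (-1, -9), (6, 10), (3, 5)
Hull (CCW) = [(-4, -3), (-1, -9), (6, 10), (3, 8)]

Jarvis march: at each step, from the current hull vertex p, select the next vertex q as the point such that every other point lies strictly to the left of (or on) the directed line p → q. (Equivalently: for every other point r, the cross product (q − p) × (r − p) ≥ 0.)
Starting point (lowest x, tie lowest y): (-4, -3). Wrap until returning to start. Resulting hull: (-4, -3), (-1, -9), (6, 10), (3, 8).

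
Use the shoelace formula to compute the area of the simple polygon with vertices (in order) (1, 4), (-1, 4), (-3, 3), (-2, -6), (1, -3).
Area = 30

Shoelace formula: Area = (1/2) |Σ_i (x_i · y_{i+1} − x_{i+1} · y_i)| (indices mod n). Compute each cross term:
  (1)(4) − (-1)(4) = 8
  (-1)(3) − (-3)(4) = 9
  (-3)(-6) − (-2)(3) = 24
  (-2)(-3) − (1)(-6) = 12
  (1)(4) − (1)(-3) = 7
Sum = 60, so (signed) Area = 60/2 = 30, |Area| = 30.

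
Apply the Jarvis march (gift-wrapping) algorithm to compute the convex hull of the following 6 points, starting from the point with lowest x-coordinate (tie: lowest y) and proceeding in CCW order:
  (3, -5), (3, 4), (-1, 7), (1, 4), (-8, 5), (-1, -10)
Hull (CCW) = [(-8, 5), (-1, -10), (3, -5), (3, 4), (-1, 7)]

Jarvis march: at each step, from the current hull vertex p, select the next vertex q as the point such that every other point lies strictly to the left of (or on) the directed line p → q. (Equivalently: for every other point r, the cross product (q − p) × (r − p) ≥ 0.)
Starting point (lowest x, tie lowest y): (-8, 5). Wrap until returning to start. Resulting hull: (-8, 5), (-1, -10), (3, -5), (3, 4), (-1, 7).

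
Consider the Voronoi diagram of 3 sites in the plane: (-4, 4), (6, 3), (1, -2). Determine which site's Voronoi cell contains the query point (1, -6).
Nearest site = (1, -2)

The Voronoi cell of site s contains exactly those query points closer to s than to any other site. Compute squared distances from q = (1, -6) to each site:
  (1 − 1)² + (-2 − -6)² = 16
  (6 − 1)² + (3 − -6)² = 106
  (-4 − 1)² + (4 − -6)² = 125
Minimum is attained by (1, -2), so q lies in its Voronoi cell.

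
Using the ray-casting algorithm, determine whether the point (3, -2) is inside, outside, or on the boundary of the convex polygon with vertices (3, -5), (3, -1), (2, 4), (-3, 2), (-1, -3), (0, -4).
The point (3, -2) lies on the polygon boundary

Boundary check: the query satisfies the collinearity and bounding-box conditions for some polygon edge, so it lies exactly on the boundary.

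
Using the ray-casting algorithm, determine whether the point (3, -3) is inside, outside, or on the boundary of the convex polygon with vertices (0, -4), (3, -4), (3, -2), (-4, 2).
The point (3, -3) lies on the polygon boundary

Boundary check: the query satisfies the collinearity and bounding-box conditions for some polygon edge, so it lies exactly on the boundary.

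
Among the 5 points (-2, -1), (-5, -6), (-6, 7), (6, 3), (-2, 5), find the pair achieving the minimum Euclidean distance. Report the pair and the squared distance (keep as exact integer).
Pair = ((-6, 7), (-2, 5)); squared distance = 20

Compute all C(5, 2) = 10 pairwise squared distances (x_i − x_j)² + (y_i − y_j)². The minimum is 20, attained by the pair ((-6, 7), (-2, 5)).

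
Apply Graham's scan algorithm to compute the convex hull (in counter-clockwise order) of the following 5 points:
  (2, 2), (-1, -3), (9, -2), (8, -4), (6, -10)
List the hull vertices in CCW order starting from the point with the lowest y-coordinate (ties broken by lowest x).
Hull (CCW) = [(6, -10), (9, -2), (2, 2), (-1, -3)]

Graham scan procedure:
  1. Find the pivot p₀ = point with lowest y (tie → lowest x): (6, -10).
  2. Sort the remaining points by polar angle around p₀.
  3. Walk through sorted points, maintaining a stack; pop the top while the last three entries make a non-left turn (cross product ≤ 0).
  4. Final stack is the convex hull in CCW order: (6, -10), (9, -2), (2, 2), (-1, -3).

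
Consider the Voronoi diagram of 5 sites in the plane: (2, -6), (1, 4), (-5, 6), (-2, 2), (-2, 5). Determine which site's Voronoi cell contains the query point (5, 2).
Nearest site = (1, 4)

The Voronoi cell of site s contains exactly those query points closer to s than to any other site. Compute squared distances from q = (5, 2) to each site:
  (1 − 5)² + (4 − 2)² = 20
  (-2 − 5)² + (2 − 2)² = 49
  (-2 − 5)² + (5 − 2)² = 58
  (2 − 5)² + (-6 − 2)² = 73
  (-5 − 5)² + (6 − 2)² = 116
Minimum is attained by (1, 4), so q lies in its Voronoi cell.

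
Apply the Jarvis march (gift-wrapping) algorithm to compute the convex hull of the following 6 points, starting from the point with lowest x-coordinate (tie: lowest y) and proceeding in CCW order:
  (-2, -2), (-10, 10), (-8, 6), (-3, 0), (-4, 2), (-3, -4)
Hull (CCW) = [(-10, 10), (-3, -4), (-2, -2), (-4, 2)]

Jarvis march: at each step, from the current hull vertex p, select the next vertex q as the point such that every other point lies strictly to the left of (or on) the directed line p → q. (Equivalently: for every other point r, the cross product (q − p) × (r − p) ≥ 0.)
Starting point (lowest x, tie lowest y): (-10, 10). Wrap until returning to start. Resulting hull: (-10, 10), (-3, -4), (-2, -2), (-4, 2).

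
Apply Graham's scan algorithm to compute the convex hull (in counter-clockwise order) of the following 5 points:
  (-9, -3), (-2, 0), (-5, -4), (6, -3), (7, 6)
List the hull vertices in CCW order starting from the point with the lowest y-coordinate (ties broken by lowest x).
Hull (CCW) = [(-5, -4), (6, -3), (7, 6), (-9, -3)]

Graham scan procedure:
  1. Find the pivot p₀ = point with lowest y (tie → lowest x): (-5, -4).
  2. Sort the remaining points by polar angle around p₀.
  3. Walk through sorted points, maintaining a stack; pop the top while the last three entries make a non-left turn (cross product ≤ 0).
  4. Final stack is the convex hull in CCW order: (-5, -4), (6, -3), (7, 6), (-9, -3).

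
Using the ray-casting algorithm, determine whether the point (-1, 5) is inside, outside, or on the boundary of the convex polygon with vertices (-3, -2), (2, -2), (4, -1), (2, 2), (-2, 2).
The point (-1, 5) lies strictly outside the polygon

Cast a horizontal ray to the right from the query point and count how many polygon edges it crosses (each edge strictly once or zero times, handled with the usual half-open convention). 
Parity of crossings → even ⇒ outside.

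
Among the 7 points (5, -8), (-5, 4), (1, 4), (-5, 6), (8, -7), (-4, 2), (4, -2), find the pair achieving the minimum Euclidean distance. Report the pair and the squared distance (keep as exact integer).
Pair = ((-5, 4), (-5, 6)); squared distance = 4

Compute all C(7, 2) = 21 pairwise squared distances (x_i − x_j)² + (y_i − y_j)². The minimum is 4, attained by the pair ((-5, 4), (-5, 6)).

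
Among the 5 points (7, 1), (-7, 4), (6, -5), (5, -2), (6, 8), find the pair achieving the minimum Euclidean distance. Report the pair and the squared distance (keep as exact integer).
Pair = ((6, -5), (5, -2)); squared distance = 10

Compute all C(5, 2) = 10 pairwise squared distances (x_i − x_j)² + (y_i − y_j)². The minimum is 10, attained by the pair ((6, -5), (5, -2)).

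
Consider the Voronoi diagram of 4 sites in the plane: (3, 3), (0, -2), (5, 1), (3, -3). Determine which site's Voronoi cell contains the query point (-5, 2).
Nearest site = (0, -2)

The Voronoi cell of site s contains exactly those query points closer to s than to any other site. Compute squared distances from q = (-5, 2) to each site:
  (0 − -5)² + (-2 − 2)² = 41
  (3 − -5)² + (3 − 2)² = 65
  (3 − -5)² + (-3 − 2)² = 89
  (5 − -5)² + (1 − 2)² = 101
Minimum is attained by (0, -2), so q lies in its Voronoi cell.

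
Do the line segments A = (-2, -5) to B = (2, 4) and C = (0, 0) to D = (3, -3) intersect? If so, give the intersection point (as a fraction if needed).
Yes; intersection at (2/13, -2/13) (t = 7/13 on AB, s = 2/39 on CD)

Parametrize AB as A + t(B − A) = (-2 + 4 t, -5 + 9 t) and CD as C + s(D − C) = (0 + 3 s, 0 + -3 s). Solve the linear system for (t, s). Determinant = 39 ≠ 0, so a unique intersection of the containing lines exists. Solution: t = 7/13, s = 2/39 — both in [0, 1], so the segments cross. Intersection point: (2/13, -2/13).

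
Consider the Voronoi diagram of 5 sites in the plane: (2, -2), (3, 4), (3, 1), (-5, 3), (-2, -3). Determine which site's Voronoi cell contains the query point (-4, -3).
Nearest site = (-2, -3)

The Voronoi cell of site s contains exactly those query points closer to s than to any other site. Compute squared distances from q = (-4, -3) to each site:
  (-2 − -4)² + (-3 − -3)² = 4
  (-5 − -4)² + (3 − -3)² = 37
  (2 − -4)² + (-2 − -3)² = 37
  (3 − -4)² + (1 − -3)² = 65
  (3 − -4)² + (4 − -3)² = 98
Minimum is attained by (-2, -3), so q lies in its Voronoi cell.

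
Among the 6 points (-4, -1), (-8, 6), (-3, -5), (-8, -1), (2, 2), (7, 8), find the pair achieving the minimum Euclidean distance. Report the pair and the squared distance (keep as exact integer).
Pair = ((-4, -1), (-8, -1)); squared distance = 16

Compute all C(6, 2) = 15 pairwise squared distances (x_i − x_j)² + (y_i − y_j)². The minimum is 16, attained by the pair ((-4, -1), (-8, -1)).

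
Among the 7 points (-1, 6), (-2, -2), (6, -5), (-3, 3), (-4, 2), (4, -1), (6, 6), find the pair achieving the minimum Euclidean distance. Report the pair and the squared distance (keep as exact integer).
Pair = ((-3, 3), (-4, 2)); squared distance = 2

Compute all C(7, 2) = 21 pairwise squared distances (x_i − x_j)² + (y_i − y_j)². The minimum is 2, attained by the pair ((-3, 3), (-4, 2)).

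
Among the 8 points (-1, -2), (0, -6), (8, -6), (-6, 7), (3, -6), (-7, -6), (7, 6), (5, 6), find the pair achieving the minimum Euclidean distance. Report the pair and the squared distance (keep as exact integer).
Pair = ((7, 6), (5, 6)); squared distance = 4

Compute all C(8, 2) = 28 pairwise squared distances (x_i − x_j)² + (y_i − y_j)². The minimum is 4, attained by the pair ((7, 6), (5, 6)).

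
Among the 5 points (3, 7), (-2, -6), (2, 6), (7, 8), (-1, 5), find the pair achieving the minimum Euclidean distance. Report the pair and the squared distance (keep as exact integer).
Pair = ((3, 7), (2, 6)); squared distance = 2

Compute all C(5, 2) = 10 pairwise squared distances (x_i − x_j)² + (y_i − y_j)². The minimum is 2, attained by the pair ((3, 7), (2, 6)).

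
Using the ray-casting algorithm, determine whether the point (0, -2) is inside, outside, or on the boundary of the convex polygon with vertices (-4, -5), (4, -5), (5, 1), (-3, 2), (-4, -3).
The point (0, -2) lies strictly inside the polygon

Cast a horizontal ray to the right from the query point and count how many polygon edges it crosses (each edge strictly once or zero times, handled with the usual half-open convention). 
Parity of crossings → odd ⇒ inside.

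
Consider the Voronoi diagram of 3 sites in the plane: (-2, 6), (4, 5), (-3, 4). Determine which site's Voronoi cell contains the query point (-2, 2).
Nearest site = (-3, 4)

The Voronoi cell of site s contains exactly those query points closer to s than to any other site. Compute squared distances from q = (-2, 2) to each site:
  (-3 − -2)² + (4 − 2)² = 5
  (-2 − -2)² + (6 − 2)² = 16
  (4 − -2)² + (5 − 2)² = 45
Minimum is attained by (-3, 4), so q lies in its Voronoi cell.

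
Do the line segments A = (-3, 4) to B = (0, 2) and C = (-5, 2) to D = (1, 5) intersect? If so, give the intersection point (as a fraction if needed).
Yes; intersection at (-15/7, 24/7) (t = 2/7 on AB, s = 10/21 on CD)

Parametrize AB as A + t(B − A) = (-3 + 3 t, 4 + -2 t) and CD as C + s(D − C) = (-5 + 6 s, 2 + 3 s). Solve the linear system for (t, s). Determinant = -21 ≠ 0, so a unique intersection of the containing lines exists. Solution: t = 2/7, s = 10/21 — both in [0, 1], so the segments cross. Intersection point: (-15/7, 24/7).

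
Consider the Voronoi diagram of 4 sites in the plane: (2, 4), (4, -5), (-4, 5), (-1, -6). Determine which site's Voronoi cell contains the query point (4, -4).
Nearest site = (4, -5)

The Voronoi cell of site s contains exactly those query points closer to s than to any other site. Compute squared distances from q = (4, -4) to each site:
  (4 − 4)² + (-5 − -4)² = 1
  (-1 − 4)² + (-6 − -4)² = 29
  (2 − 4)² + (4 − -4)² = 68
  (-4 − 4)² + (5 − -4)² = 145
Minimum is attained by (4, -5), so q lies in its Voronoi cell.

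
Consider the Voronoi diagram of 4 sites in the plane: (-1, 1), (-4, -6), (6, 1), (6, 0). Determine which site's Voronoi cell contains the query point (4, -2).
Nearest site = (6, 0)

The Voronoi cell of site s contains exactly those query points closer to s than to any other site. Compute squared distances from q = (4, -2) to each site:
  (6 − 4)² + (0 − -2)² = 8
  (6 − 4)² + (1 − -2)² = 13
  (-1 − 4)² + (1 − -2)² = 34
  (-4 − 4)² + (-6 − -2)² = 80
Minimum is attained by (6, 0), so q lies in its Voronoi cell.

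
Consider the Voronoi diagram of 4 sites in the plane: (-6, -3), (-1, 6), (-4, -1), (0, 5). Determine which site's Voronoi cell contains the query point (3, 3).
Nearest site = (0, 5)

The Voronoi cell of site s contains exactly those query points closer to s than to any other site. Compute squared distances from q = (3, 3) to each site:
  (0 − 3)² + (5 − 3)² = 13
  (-1 − 3)² + (6 − 3)² = 25
  (-4 − 3)² + (-1 − 3)² = 65
  (-6 − 3)² + (-3 − 3)² = 117
Minimum is attained by (0, 5), so q lies in its Voronoi cell.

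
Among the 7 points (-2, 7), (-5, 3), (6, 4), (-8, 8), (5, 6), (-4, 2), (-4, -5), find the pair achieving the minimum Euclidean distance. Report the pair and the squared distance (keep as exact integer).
Pair = ((-5, 3), (-4, 2)); squared distance = 2

Compute all C(7, 2) = 21 pairwise squared distances (x_i − x_j)² + (y_i − y_j)². The minimum is 2, attained by the pair ((-5, 3), (-4, 2)).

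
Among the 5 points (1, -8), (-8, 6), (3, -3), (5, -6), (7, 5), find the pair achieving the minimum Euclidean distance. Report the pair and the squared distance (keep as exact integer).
Pair = ((3, -3), (5, -6)); squared distance = 13

Compute all C(5, 2) = 10 pairwise squared distances (x_i − x_j)² + (y_i − y_j)². The minimum is 13, attained by the pair ((3, -3), (5, -6)).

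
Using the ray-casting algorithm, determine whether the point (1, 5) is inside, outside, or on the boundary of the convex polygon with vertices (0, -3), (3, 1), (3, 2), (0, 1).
The point (1, 5) lies strictly outside the polygon

Cast a horizontal ray to the right from the query point and count how many polygon edges it crosses (each edge strictly once or zero times, handled with the usual half-open convention). 
Parity of crossings → even ⇒ outside.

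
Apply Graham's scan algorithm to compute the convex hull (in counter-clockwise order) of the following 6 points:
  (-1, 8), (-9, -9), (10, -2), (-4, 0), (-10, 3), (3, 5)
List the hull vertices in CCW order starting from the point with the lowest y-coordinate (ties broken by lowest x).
Hull (CCW) = [(-9, -9), (10, -2), (3, 5), (-1, 8), (-10, 3)]

Graham scan procedure:
  1. Find the pivot p₀ = point with lowest y (tie → lowest x): (-9, -9).
  2. Sort the remaining points by polar angle around p₀.
  3. Walk through sorted points, maintaining a stack; pop the top while the last three entries make a non-left turn (cross product ≤ 0).
  4. Final stack is the convex hull in CCW order: (-9, -9), (10, -2), (3, 5), (-1, 8), (-10, 3).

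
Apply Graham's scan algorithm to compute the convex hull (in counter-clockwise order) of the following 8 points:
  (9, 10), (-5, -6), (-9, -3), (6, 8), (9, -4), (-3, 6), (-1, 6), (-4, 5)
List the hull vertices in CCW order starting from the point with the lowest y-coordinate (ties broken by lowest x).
Hull (CCW) = [(-5, -6), (9, -4), (9, 10), (-3, 6), (-4, 5), (-9, -3)]

Graham scan procedure:
  1. Find the pivot p₀ = point with lowest y (tie → lowest x): (-5, -6).
  2. Sort the remaining points by polar angle around p₀.
  3. Walk through sorted points, maintaining a stack; pop the top while the last three entries make a non-left turn (cross product ≤ 0).
  4. Final stack is the convex hull in CCW order: (-5, -6), (9, -4), (9, 10), (-3, 6), (-4, 5), (-9, -3).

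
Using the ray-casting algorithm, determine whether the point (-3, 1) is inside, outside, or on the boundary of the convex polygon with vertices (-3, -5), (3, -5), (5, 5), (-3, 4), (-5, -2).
The point (-3, 1) lies strictly inside the polygon

Cast a horizontal ray to the right from the query point and count how many polygon edges it crosses (each edge strictly once or zero times, handled with the usual half-open convention). 
Parity of crossings → odd ⇒ inside.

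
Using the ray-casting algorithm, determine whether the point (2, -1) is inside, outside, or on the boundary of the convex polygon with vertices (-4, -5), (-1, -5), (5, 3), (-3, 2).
The point (2, -1) lies on the polygon boundary

Boundary check: the query satisfies the collinearity and bounding-box conditions for some polygon edge, so it lies exactly on the boundary.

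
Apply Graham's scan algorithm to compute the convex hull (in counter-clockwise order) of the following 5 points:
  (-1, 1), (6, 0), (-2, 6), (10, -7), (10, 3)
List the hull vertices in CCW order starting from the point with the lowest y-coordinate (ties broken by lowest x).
Hull (CCW) = [(10, -7), (10, 3), (-2, 6), (-1, 1)]

Graham scan procedure:
  1. Find the pivot p₀ = point with lowest y (tie → lowest x): (10, -7).
  2. Sort the remaining points by polar angle around p₀.
  3. Walk through sorted points, maintaining a stack; pop the top while the last three entries make a non-left turn (cross product ≤ 0).
  4. Final stack is the convex hull in CCW order: (10, -7), (10, 3), (-2, 6), (-1, 1).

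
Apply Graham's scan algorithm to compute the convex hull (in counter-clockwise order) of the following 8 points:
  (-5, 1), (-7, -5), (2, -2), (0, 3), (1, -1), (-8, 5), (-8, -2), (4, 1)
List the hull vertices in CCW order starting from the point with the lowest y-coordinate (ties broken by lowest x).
Hull (CCW) = [(-7, -5), (2, -2), (4, 1), (0, 3), (-8, 5), (-8, -2)]

Graham scan procedure:
  1. Find the pivot p₀ = point with lowest y (tie → lowest x): (-7, -5).
  2. Sort the remaining points by polar angle around p₀.
  3. Walk through sorted points, maintaining a stack; pop the top while the last three entries make a non-left turn (cross product ≤ 0).
  4. Final stack is the convex hull in CCW order: (-7, -5), (2, -2), (4, 1), (0, 3), (-8, 5), (-8, -2).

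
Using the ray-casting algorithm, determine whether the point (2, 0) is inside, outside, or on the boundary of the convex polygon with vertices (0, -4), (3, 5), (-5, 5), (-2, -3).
The point (2, 0) lies strictly outside the polygon

Cast a horizontal ray to the right from the query point and count how many polygon edges it crosses (each edge strictly once or zero times, handled with the usual half-open convention). 
Parity of crossings → even ⇒ outside.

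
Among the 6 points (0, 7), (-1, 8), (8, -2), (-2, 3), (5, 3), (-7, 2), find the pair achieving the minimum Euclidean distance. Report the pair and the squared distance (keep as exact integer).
Pair = ((0, 7), (-1, 8)); squared distance = 2

Compute all C(6, 2) = 15 pairwise squared distances (x_i − x_j)² + (y_i − y_j)². The minimum is 2, attained by the pair ((0, 7), (-1, 8)).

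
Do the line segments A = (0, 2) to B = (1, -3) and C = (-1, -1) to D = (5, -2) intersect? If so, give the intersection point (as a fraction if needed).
Yes; intersection at (19/29, -37/29) (t = 19/29 on AB, s = 8/29 on CD)

Parametrize AB as A + t(B − A) = (0 + 1 t, 2 + -5 t) and CD as C + s(D − C) = (-1 + 6 s, -1 + -1 s). Solve the linear system for (t, s). Determinant = -29 ≠ 0, so a unique intersection of the containing lines exists. Solution: t = 19/29, s = 8/29 — both in [0, 1], so the segments cross. Intersection point: (19/29, -37/29).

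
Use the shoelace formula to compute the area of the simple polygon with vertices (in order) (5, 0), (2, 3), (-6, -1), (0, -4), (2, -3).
Area = 39

Shoelace formula: Area = (1/2) |Σ_i (x_i · y_{i+1} − x_{i+1} · y_i)| (indices mod n). Compute each cross term:
  (5)(3) − (2)(0) = 15
  (2)(-1) − (-6)(3) = 16
  (-6)(-4) − (0)(-1) = 24
  (0)(-3) − (2)(-4) = 8
  (2)(0) − (5)(-3) = 15
Sum = 78, so (signed) Area = 78/2 = 39, |Area| = 39.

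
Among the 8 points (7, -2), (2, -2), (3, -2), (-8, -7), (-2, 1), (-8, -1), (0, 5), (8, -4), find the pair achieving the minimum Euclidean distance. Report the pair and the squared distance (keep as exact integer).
Pair = ((2, -2), (3, -2)); squared distance = 1

Compute all C(8, 2) = 28 pairwise squared distances (x_i − x_j)² + (y_i − y_j)². The minimum is 1, attained by the pair ((2, -2), (3, -2)).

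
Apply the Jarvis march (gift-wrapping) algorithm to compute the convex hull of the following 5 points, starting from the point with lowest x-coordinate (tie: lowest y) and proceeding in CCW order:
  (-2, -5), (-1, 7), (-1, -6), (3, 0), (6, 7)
Hull (CCW) = [(-2, -5), (-1, -6), (3, 0), (6, 7), (-1, 7)]

Jarvis march: at each step, from the current hull vertex p, select the next vertex q as the point such that every other point lies strictly to the left of (or on) the directed line p → q. (Equivalently: for every other point r, the cross product (q − p) × (r − p) ≥ 0.)
Starting point (lowest x, tie lowest y): (-2, -5). Wrap until returning to start. Resulting hull: (-2, -5), (-1, -6), (3, 0), (6, 7), (-1, 7).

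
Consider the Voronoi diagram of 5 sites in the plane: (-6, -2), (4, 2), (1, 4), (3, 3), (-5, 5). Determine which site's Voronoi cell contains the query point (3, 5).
Nearest site = (3, 3)

The Voronoi cell of site s contains exactly those query points closer to s than to any other site. Compute squared distances from q = (3, 5) to each site:
  (3 − 3)² + (3 − 5)² = 4
  (1 − 3)² + (4 − 5)² = 5
  (4 − 3)² + (2 − 5)² = 10
  (-5 − 3)² + (5 − 5)² = 64
  (-6 − 3)² + (-2 − 5)² = 130
Minimum is attained by (3, 3), so q lies in its Voronoi cell.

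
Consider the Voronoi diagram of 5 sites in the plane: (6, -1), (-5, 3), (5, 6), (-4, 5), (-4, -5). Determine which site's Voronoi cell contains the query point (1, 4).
Nearest site = (5, 6)

The Voronoi cell of site s contains exactly those query points closer to s than to any other site. Compute squared distances from q = (1, 4) to each site:
  (5 − 1)² + (6 − 4)² = 20
  (-4 − 1)² + (5 − 4)² = 26
  (-5 − 1)² + (3 − 4)² = 37
  (6 − 1)² + (-1 − 4)² = 50
  (-4 − 1)² + (-5 − 4)² = 106
Minimum is attained by (5, 6), so q lies in its Voronoi cell.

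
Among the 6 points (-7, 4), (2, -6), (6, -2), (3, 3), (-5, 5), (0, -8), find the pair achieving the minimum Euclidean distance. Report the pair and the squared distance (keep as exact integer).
Pair = ((-7, 4), (-5, 5)); squared distance = 5

Compute all C(6, 2) = 15 pairwise squared distances (x_i − x_j)² + (y_i − y_j)². The minimum is 5, attained by the pair ((-7, 4), (-5, 5)).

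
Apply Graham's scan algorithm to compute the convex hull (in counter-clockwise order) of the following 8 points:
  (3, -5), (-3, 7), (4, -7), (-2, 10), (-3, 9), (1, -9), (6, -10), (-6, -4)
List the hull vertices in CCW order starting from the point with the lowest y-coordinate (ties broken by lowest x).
Hull (CCW) = [(6, -10), (-2, 10), (-3, 9), (-6, -4), (1, -9)]

Graham scan procedure:
  1. Find the pivot p₀ = point with lowest y (tie → lowest x): (6, -10).
  2. Sort the remaining points by polar angle around p₀.
  3. Walk through sorted points, maintaining a stack; pop the top while the last three entries make a non-left turn (cross product ≤ 0).
  4. Final stack is the convex hull in CCW order: (6, -10), (-2, 10), (-3, 9), (-6, -4), (1, -9).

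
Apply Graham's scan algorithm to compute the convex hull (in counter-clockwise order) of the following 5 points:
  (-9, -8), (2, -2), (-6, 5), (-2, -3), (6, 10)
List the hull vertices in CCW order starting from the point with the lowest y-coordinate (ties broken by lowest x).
Hull (CCW) = [(-9, -8), (2, -2), (6, 10), (-6, 5)]

Graham scan procedure:
  1. Find the pivot p₀ = point with lowest y (tie → lowest x): (-9, -8).
  2. Sort the remaining points by polar angle around p₀.
  3. Walk through sorted points, maintaining a stack; pop the top while the last three entries make a non-left turn (cross product ≤ 0).
  4. Final stack is the convex hull in CCW order: (-9, -8), (2, -2), (6, 10), (-6, 5).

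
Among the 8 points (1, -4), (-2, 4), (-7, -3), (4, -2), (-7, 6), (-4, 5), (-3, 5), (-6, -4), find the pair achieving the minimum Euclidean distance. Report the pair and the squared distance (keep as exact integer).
Pair = ((-4, 5), (-3, 5)); squared distance = 1

Compute all C(8, 2) = 28 pairwise squared distances (x_i − x_j)² + (y_i − y_j)². The minimum is 1, attained by the pair ((-4, 5), (-3, 5)).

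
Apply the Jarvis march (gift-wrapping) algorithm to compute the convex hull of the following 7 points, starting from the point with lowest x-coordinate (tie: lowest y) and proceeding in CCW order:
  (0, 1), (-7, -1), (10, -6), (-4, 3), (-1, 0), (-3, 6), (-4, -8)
Hull (CCW) = [(-7, -1), (-4, -8), (10, -6), (-3, 6)]

Jarvis march: at each step, from the current hull vertex p, select the next vertex q as the point such that every other point lies strictly to the left of (or on) the directed line p → q. (Equivalently: for every other point r, the cross product (q − p) × (r − p) ≥ 0.)
Starting point (lowest x, tie lowest y): (-7, -1). Wrap until returning to start. Resulting hull: (-7, -1), (-4, -8), (10, -6), (-3, 6).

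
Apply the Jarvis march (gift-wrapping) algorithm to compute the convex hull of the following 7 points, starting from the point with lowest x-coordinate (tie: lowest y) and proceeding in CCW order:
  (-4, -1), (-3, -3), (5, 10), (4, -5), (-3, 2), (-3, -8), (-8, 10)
Hull (CCW) = [(-8, 10), (-3, -8), (4, -5), (5, 10)]

Jarvis march: at each step, from the current hull vertex p, select the next vertex q as the point such that every other point lies strictly to the left of (or on) the directed line p → q. (Equivalently: for every other point r, the cross product (q − p) × (r − p) ≥ 0.)
Starting point (lowest x, tie lowest y): (-8, 10). Wrap until returning to start. Resulting hull: (-8, 10), (-3, -8), (4, -5), (5, 10).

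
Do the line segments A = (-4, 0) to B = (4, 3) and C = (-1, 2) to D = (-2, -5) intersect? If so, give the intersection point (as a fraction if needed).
Yes; intersection at (-60/53, 57/53) (t = 19/53 on AB, s = 7/53 on CD)

Parametrize AB as A + t(B − A) = (-4 + 8 t, 0 + 3 t) and CD as C + s(D − C) = (-1 + -1 s, 2 + -7 s). Solve the linear system for (t, s). Determinant = 53 ≠ 0, so a unique intersection of the containing lines exists. Solution: t = 19/53, s = 7/53 — both in [0, 1], so the segments cross. Intersection point: (-60/53, 57/53).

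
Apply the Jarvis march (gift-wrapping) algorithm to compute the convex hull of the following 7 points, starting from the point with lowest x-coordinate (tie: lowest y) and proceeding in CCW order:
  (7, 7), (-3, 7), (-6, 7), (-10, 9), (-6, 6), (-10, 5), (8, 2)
Hull (CCW) = [(-10, 5), (8, 2), (7, 7), (-10, 9)]

Jarvis march: at each step, from the current hull vertex p, select the next vertex q as the point such that every other point lies strictly to the left of (or on) the directed line p → q. (Equivalently: for every other point r, the cross product (q − p) × (r − p) ≥ 0.)
Starting point (lowest x, tie lowest y): (-10, 5). Wrap until returning to start. Resulting hull: (-10, 5), (8, 2), (7, 7), (-10, 9).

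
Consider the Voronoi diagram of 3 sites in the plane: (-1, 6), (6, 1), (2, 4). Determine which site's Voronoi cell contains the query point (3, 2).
Nearest site = (2, 4)

The Voronoi cell of site s contains exactly those query points closer to s than to any other site. Compute squared distances from q = (3, 2) to each site:
  (2 − 3)² + (4 − 2)² = 5
  (6 − 3)² + (1 − 2)² = 10
  (-1 − 3)² + (6 − 2)² = 32
Minimum is attained by (2, 4), so q lies in its Voronoi cell.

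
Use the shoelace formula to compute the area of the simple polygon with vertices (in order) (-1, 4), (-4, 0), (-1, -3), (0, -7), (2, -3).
Area = 27

Shoelace formula: Area = (1/2) |Σ_i (x_i · y_{i+1} − x_{i+1} · y_i)| (indices mod n). Compute each cross term:
  (-1)(0) − (-4)(4) = 16
  (-4)(-3) − (-1)(0) = 12
  (-1)(-7) − (0)(-3) = 7
  (0)(-3) − (2)(-7) = 14
  (2)(4) − (-1)(-3) = 5
Sum = 54, so (signed) Area = 54/2 = 27, |Area| = 27.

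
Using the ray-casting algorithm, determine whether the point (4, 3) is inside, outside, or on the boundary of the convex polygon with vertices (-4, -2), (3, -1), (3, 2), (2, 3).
The point (4, 3) lies strictly outside the polygon

Cast a horizontal ray to the right from the query point and count how many polygon edges it crosses (each edge strictly once or zero times, handled with the usual half-open convention). 
Parity of crossings → even ⇒ outside.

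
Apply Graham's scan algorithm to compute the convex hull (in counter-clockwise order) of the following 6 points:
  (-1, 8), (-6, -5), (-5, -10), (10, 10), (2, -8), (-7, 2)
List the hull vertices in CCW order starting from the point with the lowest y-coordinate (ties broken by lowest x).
Hull (CCW) = [(-5, -10), (2, -8), (10, 10), (-1, 8), (-7, 2), (-6, -5)]

Graham scan procedure:
  1. Find the pivot p₀ = point with lowest y (tie → lowest x): (-5, -10).
  2. Sort the remaining points by polar angle around p₀.
  3. Walk through sorted points, maintaining a stack; pop the top while the last three entries make a non-left turn (cross product ≤ 0).
  4. Final stack is the convex hull in CCW order: (-5, -10), (2, -8), (10, 10), (-1, 8), (-7, 2), (-6, -5).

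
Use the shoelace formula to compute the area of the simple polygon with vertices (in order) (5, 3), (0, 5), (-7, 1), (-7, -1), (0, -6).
Area = 73

Shoelace formula: Area = (1/2) |Σ_i (x_i · y_{i+1} − x_{i+1} · y_i)| (indices mod n). Compute each cross term:
  (5)(5) − (0)(3) = 25
  (0)(1) − (-7)(5) = 35
  (-7)(-1) − (-7)(1) = 14
  (-7)(-6) − (0)(-1) = 42
  (0)(3) − (5)(-6) = 30
Sum = 146, so (signed) Area = 146/2 = 73, |Area| = 73.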